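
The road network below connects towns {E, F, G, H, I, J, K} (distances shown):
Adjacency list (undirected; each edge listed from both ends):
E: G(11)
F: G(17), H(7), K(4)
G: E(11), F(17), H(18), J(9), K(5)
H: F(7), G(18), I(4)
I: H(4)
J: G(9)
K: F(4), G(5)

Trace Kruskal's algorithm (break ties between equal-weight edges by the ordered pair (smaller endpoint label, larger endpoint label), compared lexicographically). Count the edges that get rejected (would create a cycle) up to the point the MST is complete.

Kruskal: consider edges lightest-first.
F—K (4): add — endpoints in different components.
H—I (4): add — endpoints in different components.
G—K (5): add — endpoints in different components.
F—H (7): add — endpoints in different components.
G—J (9): add — endpoints in different components.
E—G (11): add — endpoints in different components.
Edges rejected before the tree was complete: 0.

0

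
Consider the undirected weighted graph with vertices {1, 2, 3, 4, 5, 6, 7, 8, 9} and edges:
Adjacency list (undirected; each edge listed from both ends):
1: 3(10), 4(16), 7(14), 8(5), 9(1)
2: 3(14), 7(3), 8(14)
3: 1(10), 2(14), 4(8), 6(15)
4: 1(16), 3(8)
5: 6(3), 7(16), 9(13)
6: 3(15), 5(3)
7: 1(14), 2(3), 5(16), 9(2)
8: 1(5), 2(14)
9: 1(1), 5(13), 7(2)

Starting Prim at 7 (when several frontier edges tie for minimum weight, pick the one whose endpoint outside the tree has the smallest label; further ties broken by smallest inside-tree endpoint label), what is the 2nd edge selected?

1-9

Grow the tree from 7 using Prim:
Step 1: frontier [7–9 2, 2–7 3, 1–7 14, 5–7 16] → take 7–9 (2); add 9.
Step 2: frontier [2–7 3, 1–7 14, 5–7 16, 1–9 1, 5–9 13] → take 1–9 (1); add 1.
Step 3: frontier [1–8 5, 1–3 10, 1–4 16, 2–7 3, 5–7 16, 5–9 13] → take 2–7 (3); add 2.
Step 4: frontier [1–8 5, 1–3 10, 1–4 16, 2–3 14, 2–8 14, 5–7 16, 5–9 13] → take 1–8 (5); add 8.
Step 5: frontier [1–3 10, 1–4 16, 2–3 14, 5–7 16, 5–9 13] → take 1–3 (10); add 3.
Step 6: frontier [1–4 16, 3–4 8, 3–6 15, 5–7 16, 5–9 13] → take 3–4 (8); add 4.
Step 7: frontier [3–6 15, 5–7 16, 5–9 13] → take 5–9 (13); add 5.
Step 8: frontier [3–6 15, 5–6 3] → take 5–6 (3); add 6.
The 2nd edge added is 1–9.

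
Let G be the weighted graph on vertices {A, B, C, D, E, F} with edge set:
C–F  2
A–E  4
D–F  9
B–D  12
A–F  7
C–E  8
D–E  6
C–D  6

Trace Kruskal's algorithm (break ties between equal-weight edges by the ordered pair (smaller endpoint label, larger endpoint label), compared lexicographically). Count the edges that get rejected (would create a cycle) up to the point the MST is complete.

3

Kruskal: consider edges lightest-first.
C–F (2): add — endpoints in different components.
A–E (4): add — endpoints in different components.
C–D (6): add — endpoints in different components.
D–E (6): add — endpoints in different components.
A–F (7): skip — A and F already connected.
C–E (8): skip — C and E already connected.
D–F (9): skip — D and F already connected.
B–D (12): add — endpoints in different components.
Edges rejected before the tree was complete: 3.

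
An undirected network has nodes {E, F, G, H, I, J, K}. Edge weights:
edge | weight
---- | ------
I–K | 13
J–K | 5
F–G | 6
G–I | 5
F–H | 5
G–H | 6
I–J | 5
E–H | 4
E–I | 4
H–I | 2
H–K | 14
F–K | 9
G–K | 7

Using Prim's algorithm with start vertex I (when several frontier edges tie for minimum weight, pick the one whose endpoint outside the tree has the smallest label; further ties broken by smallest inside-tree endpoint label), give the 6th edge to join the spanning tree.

Grow the tree from I using Prim:
Step 1: frontier [H–I 2, E–I 4, G–I 5, I–J 5, I–K 13] → take H–I (2); add H.
Step 2: frontier [E–H 4, F–H 5, G–H 6, H–K 14, E–I 4, G–I 5, I–J 5, I–K 13] → take E–H (4); add E.
Step 3: frontier [F–H 5, G–H 6, H–K 14, G–I 5, I–J 5, I–K 13] → take F–H (5); add F.
Step 4: frontier [F–G 6, F–K 9, G–H 6, H–K 14, G–I 5, I–J 5, I–K 13] → take G–I (5); add G.
Step 5: frontier [F–K 9, G–K 7, H–K 14, I–J 5, I–K 13] → take I–J (5); add J.
Step 6: frontier [F–K 9, G–K 7, H–K 14, I–K 13, J–K 5] → take J–K (5); add K.
The 6th edge added is J–K.

J-K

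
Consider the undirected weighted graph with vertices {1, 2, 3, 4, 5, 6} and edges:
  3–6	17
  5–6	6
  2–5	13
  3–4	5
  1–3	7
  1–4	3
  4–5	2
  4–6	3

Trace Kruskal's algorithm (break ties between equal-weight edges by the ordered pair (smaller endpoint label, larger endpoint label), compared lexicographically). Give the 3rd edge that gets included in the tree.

4-6

Sort edges by weight, then run Kruskal:
4–5 (2): add. Components now {1} {2} {3} {4,5} {6}
1–4 (3): add. Components now {1,4,5} {2} {3} {6}
4–6 (3): add. Components now {1,4,5,6} {2} {3}
3–4 (5): add. Components now {1,3,4,5,6} {2}
5–6 (6): skip — 5 and 6 already connected.
1–3 (7): skip — 1 and 3 already connected.
2–5 (13): add. Components now {1,2,3,4,5,6}
The 3rd edge added is 4–6.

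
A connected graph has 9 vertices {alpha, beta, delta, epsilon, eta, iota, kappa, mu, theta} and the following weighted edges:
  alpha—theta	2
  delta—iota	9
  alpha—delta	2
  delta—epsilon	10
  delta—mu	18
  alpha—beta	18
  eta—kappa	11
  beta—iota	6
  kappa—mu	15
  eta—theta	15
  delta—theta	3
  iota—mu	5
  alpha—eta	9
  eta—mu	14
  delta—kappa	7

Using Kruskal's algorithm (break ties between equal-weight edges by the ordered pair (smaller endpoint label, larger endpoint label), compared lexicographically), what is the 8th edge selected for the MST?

delta-epsilon

Kruskal's algorithm — process edges by increasing weight (ties by edge label):
alpha—delta (2): add — endpoints in different components.
alpha—theta (2): add — endpoints in different components.
delta—theta (3): skip — delta and theta already connected.
iota—mu (5): add — endpoints in different components.
beta—iota (6): add — endpoints in different components.
delta—kappa (7): add — endpoints in different components.
alpha—eta (9): add — endpoints in different components.
delta—iota (9): add — endpoints in different components.
delta—epsilon (10): add — endpoints in different components.
The 8th edge added is delta—epsilon.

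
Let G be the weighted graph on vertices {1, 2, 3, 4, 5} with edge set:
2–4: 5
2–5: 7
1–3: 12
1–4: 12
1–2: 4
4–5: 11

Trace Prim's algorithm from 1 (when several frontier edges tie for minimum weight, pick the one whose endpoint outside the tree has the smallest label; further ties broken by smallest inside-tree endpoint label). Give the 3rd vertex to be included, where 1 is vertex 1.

4

Prim's algorithm from 1:
Step 1: frontier [1–2 4, 1–3 12, 1–4 12] → take 1–2 (4); add 2.
Step 2: frontier [1–3 12, 1–4 12, 2–4 5, 2–5 7] → take 2–4 (5); add 4.
Step 3: frontier [1–3 12, 2–5 7, 4–5 11] → take 2–5 (7); add 5.
Step 4: frontier [1–3 12] → take 1–3 (12); add 3.
Vertex order: 1, 2, 4, 5, 3. The 3rd vertex is 4.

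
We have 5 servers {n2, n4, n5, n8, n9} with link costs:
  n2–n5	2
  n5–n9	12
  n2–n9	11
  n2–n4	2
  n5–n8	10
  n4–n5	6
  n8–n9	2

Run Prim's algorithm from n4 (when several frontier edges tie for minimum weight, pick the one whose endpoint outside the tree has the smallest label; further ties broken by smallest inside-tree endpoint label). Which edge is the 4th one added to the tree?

Prim, starting at n4.
Step 1: cheapest edge leaving the tree is n2–n4 (2); add n2.
Step 2: cheapest edge leaving the tree is n2–n5 (2); add n5.
Step 3: cheapest edge leaving the tree is n5–n8 (10); add n8.
Step 4: cheapest edge leaving the tree is n8–n9 (2); add n9.
The 4th edge added is n8–n9.

n8-n9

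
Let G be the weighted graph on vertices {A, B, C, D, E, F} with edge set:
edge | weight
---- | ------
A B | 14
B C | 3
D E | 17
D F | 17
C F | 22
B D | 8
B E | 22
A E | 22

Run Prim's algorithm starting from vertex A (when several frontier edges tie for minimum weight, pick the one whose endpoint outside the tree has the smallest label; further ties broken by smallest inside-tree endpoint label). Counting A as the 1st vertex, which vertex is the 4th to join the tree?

D

Prim, starting at A.
Step 1: frontier [A B 14, A E 22] → take A B (14); add B.
Step 2: frontier [A E 22, B C 3, B D 8, B E 22] → take B C (3); add C.
Step 3: frontier [A E 22, B D 8, B E 22, C F 22] → take B D (8); add D.
Step 4: frontier [A E 22, B E 22, C F 22, D E 17, D F 17] → take D E (17); add E.
Step 5: frontier [C F 22, D F 17] → take D F (17); add F.
Vertex order: A, B, C, D, E, F. The 4th vertex is D.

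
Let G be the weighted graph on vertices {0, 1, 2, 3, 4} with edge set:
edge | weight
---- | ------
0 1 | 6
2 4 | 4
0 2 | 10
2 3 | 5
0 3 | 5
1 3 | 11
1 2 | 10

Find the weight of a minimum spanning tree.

20

Kruskal's algorithm — process edges by increasing weight (ties by edge label):
2 4 (4): add — endpoints in different components.
0 3 (5): add — endpoints in different components.
2 3 (5): add — endpoints in different components.
0 1 (6): add — endpoints in different components.
MST edges: 2 4, 0 3, 2 3, 0 1; total weight 4+5+5+6 = 20.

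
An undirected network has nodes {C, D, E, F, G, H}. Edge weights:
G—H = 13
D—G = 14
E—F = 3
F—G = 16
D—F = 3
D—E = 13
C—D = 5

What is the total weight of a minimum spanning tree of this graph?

Prim's algorithm from H:
Step 1: frontier [G—H 13] → take G—H (13); add G.
Step 2: frontier [D—G 14, F—G 16] → take D—G (14); add D.
Step 3: frontier [D—F 3, C—D 5, D—E 13, F—G 16] → take D—F (3); add F.
Step 4: frontier [C—D 5, D—E 13, E—F 3] → take E—F (3); add E.
Step 5: frontier [C—D 5] → take C—D (5); add C.
MST edges: G—H, D—G, D—F, E—F, C—D; total weight 13+14+3+3+5 = 38.

38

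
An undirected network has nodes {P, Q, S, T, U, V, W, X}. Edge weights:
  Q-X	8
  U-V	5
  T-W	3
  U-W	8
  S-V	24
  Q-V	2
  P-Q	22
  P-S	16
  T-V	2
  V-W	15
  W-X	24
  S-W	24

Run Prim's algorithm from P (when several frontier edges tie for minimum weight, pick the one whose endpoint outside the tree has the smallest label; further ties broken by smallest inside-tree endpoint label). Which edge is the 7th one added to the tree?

Q-X

Grow the tree from P using Prim:
Step 1: frontier [P-S 16, P-Q 22] → take P-S (16); add S.
Step 2: frontier [P-Q 22, S-V 24, S-W 24] → take P-Q (22); add Q.
Step 3: frontier [Q-V 2, Q-X 8, S-V 24, S-W 24] → take Q-V (2); add V.
Step 4: frontier [Q-X 8, S-W 24, T-V 2, U-V 5, V-W 15] → take T-V (2); add T.
Step 5: frontier [Q-X 8, S-W 24, T-W 3, U-V 5, V-W 15] → take T-W (3); add W.
Step 6: frontier [Q-X 8, U-V 5, U-W 8, W-X 24] → take U-V (5); add U.
Step 7: frontier [Q-X 8, W-X 24] → take Q-X (8); add X.
The 7th edge added is Q-X.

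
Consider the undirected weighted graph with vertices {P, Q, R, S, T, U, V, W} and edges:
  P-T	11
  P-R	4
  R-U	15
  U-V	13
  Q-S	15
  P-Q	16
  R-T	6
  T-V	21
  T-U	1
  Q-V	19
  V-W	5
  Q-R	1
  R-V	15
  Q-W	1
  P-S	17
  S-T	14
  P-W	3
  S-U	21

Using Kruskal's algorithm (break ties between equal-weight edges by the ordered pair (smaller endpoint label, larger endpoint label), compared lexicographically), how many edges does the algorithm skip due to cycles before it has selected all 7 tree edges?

3

Sort edges by weight, then run Kruskal:
Q-R (1): add — endpoints in different components.
Q-W (1): add — endpoints in different components.
T-U (1): add — endpoints in different components.
P-W (3): add — endpoints in different components.
P-R (4): skip — P and R already connected.
V-W (5): add — endpoints in different components.
R-T (6): add — endpoints in different components.
P-T (11): skip — P and T already connected.
U-V (13): skip — U and V already connected.
S-T (14): add — endpoints in different components.
Edges rejected before the tree was complete: 3.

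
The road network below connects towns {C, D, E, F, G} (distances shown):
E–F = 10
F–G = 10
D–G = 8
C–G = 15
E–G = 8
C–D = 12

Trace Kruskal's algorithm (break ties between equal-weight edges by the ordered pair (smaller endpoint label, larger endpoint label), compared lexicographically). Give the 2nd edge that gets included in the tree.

Kruskal: consider edges lightest-first.
D–G (8): add. Components now {C} {D,G} {E} {F}
E–G (8): add. Components now {C} {D,E,G} {F}
E–F (10): add. Components now {C} {D,E,F,G}
F–G (10): skip — F and G already connected.
C–D (12): add. Components now {C,D,E,F,G}
The 2nd edge added is E–G.

E-G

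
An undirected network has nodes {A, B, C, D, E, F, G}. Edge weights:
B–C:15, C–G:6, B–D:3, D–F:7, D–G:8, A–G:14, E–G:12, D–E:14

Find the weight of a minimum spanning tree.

Prim's algorithm from B:
Step 1: cheapest edge leaving the tree is B–D (3); add D.
Step 2: cheapest edge leaving the tree is D–F (7); add F.
Step 3: cheapest edge leaving the tree is D–G (8); add G.
Step 4: cheapest edge leaving the tree is C–G (6); add C.
Step 5: cheapest edge leaving the tree is E–G (12); add E.
Step 6: cheapest edge leaving the tree is A–G (14); add A.
MST edges: B–D, D–F, D–G, C–G, E–G, A–G; total weight 3+7+8+6+12+14 = 50.

50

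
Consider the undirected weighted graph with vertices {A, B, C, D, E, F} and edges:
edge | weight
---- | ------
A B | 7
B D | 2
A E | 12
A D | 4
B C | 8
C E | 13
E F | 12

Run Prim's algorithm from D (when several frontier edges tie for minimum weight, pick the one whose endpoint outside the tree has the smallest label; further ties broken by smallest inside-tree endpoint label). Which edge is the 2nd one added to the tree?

Prim, starting at D.
Step 1: cheapest edge leaving the tree is B D (2); add B.
Step 2: cheapest edge leaving the tree is A D (4); add A.
Step 3: cheapest edge leaving the tree is B C (8); add C.
Step 4: cheapest edge leaving the tree is A E (12); add E.
Step 5: cheapest edge leaving the tree is E F (12); add F.
The 2nd edge added is A D.

A-D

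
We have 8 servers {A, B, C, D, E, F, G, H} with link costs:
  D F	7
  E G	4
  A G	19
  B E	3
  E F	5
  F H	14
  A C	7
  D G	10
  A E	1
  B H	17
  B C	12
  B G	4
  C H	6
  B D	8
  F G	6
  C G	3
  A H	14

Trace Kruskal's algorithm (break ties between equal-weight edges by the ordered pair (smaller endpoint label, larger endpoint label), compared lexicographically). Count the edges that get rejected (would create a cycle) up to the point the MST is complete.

3

Kruskal's algorithm — process edges by increasing weight (ties by edge label):
A E (1): add — endpoints in different components.
B E (3): add — endpoints in different components.
C G (3): add — endpoints in different components.
B G (4): add — endpoints in different components.
E G (4): skip — E and G already connected.
E F (5): add — endpoints in different components.
C H (6): add — endpoints in different components.
F G (6): skip — F and G already connected.
A C (7): skip — A and C already connected.
D F (7): add — endpoints in different components.
Edges rejected before the tree was complete: 3.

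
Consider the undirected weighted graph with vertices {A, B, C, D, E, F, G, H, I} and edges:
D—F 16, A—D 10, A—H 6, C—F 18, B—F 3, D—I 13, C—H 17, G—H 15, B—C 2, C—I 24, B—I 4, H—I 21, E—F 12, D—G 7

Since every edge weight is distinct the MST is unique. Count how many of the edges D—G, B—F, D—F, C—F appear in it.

2

Sort edges by weight, then run Kruskal:
B—C (2): add — endpoints in different components.
B—F (3): add — endpoints in different components.
B—I (4): add — endpoints in different components.
A—H (6): add — endpoints in different components.
D—G (7): add — endpoints in different components.
A—D (10): add — endpoints in different components.
E—F (12): add — endpoints in different components.
D—I (13): add — endpoints in different components.
MST edge set: {B—C, B—F, B—I, A—H, D—G, A—D, E—F, D—I}.
Of the listed edges, {D—G, B—F} are in the MST → 2.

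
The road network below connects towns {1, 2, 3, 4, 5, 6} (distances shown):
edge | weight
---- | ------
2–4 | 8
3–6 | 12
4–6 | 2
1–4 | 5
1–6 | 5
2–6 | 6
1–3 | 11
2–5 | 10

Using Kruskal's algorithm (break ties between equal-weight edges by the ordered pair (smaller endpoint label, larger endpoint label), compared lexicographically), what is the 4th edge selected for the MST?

Kruskal's algorithm — process edges by increasing weight (ties by edge label):
4–6 (2): add. Components now {1} {2} {3} {4,6} {5}
1–4 (5): add. Components now {1,4,6} {2} {3} {5}
1–6 (5): skip — 1 and 6 already connected.
2–6 (6): add. Components now {1,2,4,6} {3} {5}
2–4 (8): skip — 2 and 4 already connected.
2–5 (10): add. Components now {1,2,4,5,6} {3}
1–3 (11): add. Components now {1,2,3,4,5,6}
The 4th edge added is 2–5.

2-5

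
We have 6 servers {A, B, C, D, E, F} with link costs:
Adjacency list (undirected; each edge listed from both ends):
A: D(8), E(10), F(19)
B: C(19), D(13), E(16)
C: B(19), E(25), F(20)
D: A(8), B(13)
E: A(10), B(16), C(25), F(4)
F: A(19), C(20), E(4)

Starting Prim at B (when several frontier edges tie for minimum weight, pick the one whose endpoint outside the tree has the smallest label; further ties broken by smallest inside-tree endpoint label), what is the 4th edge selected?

E-F

Grow the tree from B using Prim:
Step 1: cheapest edge leaving the tree is B D (13); add D.
Step 2: cheapest edge leaving the tree is A D (8); add A.
Step 3: cheapest edge leaving the tree is A E (10); add E.
Step 4: cheapest edge leaving the tree is E F (4); add F.
Step 5: cheapest edge leaving the tree is B C (19); add C.
The 4th edge added is E F.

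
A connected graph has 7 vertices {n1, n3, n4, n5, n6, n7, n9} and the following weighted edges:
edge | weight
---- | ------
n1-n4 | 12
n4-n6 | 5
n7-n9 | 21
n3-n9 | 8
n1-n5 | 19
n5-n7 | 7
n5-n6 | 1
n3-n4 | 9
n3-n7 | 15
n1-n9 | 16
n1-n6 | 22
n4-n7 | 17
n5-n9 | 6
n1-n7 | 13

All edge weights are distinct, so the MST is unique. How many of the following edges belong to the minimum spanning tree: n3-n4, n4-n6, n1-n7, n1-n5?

Kruskal: consider edges lightest-first.
n5-n6 (1): add — endpoints in different components.
n4-n6 (5): add — endpoints in different components.
n5-n9 (6): add — endpoints in different components.
n5-n7 (7): add — endpoints in different components.
n3-n9 (8): add — endpoints in different components.
n3-n4 (9): skip — n3 and n4 already connected.
n1-n4 (12): add — endpoints in different components.
MST edge set: {n5-n6, n4-n6, n5-n9, n5-n7, n3-n9, n1-n4}.
Of the listed edges, {n4-n6} are in the MST → 1.

1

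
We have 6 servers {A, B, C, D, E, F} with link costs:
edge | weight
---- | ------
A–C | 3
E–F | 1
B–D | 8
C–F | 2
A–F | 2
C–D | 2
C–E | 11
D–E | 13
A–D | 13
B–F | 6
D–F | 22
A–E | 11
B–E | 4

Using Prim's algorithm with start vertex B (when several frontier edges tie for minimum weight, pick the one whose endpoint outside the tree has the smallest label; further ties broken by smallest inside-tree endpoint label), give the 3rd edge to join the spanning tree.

A-F

Prim's algorithm from B:
Step 1: cheapest edge leaving the tree is B–E (4); add E.
Step 2: cheapest edge leaving the tree is E–F (1); add F.
Step 3: cheapest edge leaving the tree is A–F (2); add A.
Step 4: cheapest edge leaving the tree is C–F (2); add C.
Step 5: cheapest edge leaving the tree is C–D (2); add D.
The 3rd edge added is A–F.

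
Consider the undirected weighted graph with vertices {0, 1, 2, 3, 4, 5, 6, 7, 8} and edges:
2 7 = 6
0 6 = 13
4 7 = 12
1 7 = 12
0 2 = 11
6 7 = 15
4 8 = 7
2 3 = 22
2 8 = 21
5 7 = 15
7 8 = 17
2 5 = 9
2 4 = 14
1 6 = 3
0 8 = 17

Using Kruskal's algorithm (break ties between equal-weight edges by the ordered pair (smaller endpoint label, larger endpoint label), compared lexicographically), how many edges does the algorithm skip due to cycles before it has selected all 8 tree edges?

7

Kruskal: consider edges lightest-first.
1 6 (3): add — endpoints in different components.
2 7 (6): add — endpoints in different components.
4 8 (7): add — endpoints in different components.
2 5 (9): add — endpoints in different components.
0 2 (11): add — endpoints in different components.
1 7 (12): add — endpoints in different components.
4 7 (12): add — endpoints in different components.
0 6 (13): skip — 0 and 6 already connected.
2 4 (14): skip — 2 and 4 already connected.
5 7 (15): skip — 5 and 7 already connected.
6 7 (15): skip — 6 and 7 already connected.
0 8 (17): skip — 0 and 8 already connected.
7 8 (17): skip — 7 and 8 already connected.
2 8 (21): skip — 2 and 8 already connected.
2 3 (22): add — endpoints in different components.
Edges rejected before the tree was complete: 7.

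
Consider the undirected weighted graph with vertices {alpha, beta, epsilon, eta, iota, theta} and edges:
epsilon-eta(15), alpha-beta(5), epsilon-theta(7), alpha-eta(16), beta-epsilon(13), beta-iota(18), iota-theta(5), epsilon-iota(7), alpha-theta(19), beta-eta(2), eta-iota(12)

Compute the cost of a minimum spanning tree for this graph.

Kruskal: consider edges lightest-first.
beta-eta (2): add — endpoints in different components.
alpha-beta (5): add — endpoints in different components.
iota-theta (5): add — endpoints in different components.
epsilon-iota (7): add — endpoints in different components.
epsilon-theta (7): skip — epsilon and theta already connected.
eta-iota (12): add — endpoints in different components.
MST edges: beta-eta, alpha-beta, iota-theta, epsilon-iota, eta-iota; total weight 2+5+5+7+12 = 31.

31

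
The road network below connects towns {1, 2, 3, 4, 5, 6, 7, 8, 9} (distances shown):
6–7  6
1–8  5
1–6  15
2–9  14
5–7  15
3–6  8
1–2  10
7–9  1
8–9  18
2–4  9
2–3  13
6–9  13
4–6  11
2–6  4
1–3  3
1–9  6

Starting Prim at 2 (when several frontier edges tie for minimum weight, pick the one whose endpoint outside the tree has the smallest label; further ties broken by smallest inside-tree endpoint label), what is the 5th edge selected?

1-3

Prim, starting at 2.
Step 1: cheapest edge leaving the tree is 2–6 (4); add 6.
Step 2: cheapest edge leaving the tree is 6–7 (6); add 7.
Step 3: cheapest edge leaving the tree is 7–9 (1); add 9.
Step 4: cheapest edge leaving the tree is 1–9 (6); add 1.
Step 5: cheapest edge leaving the tree is 1–3 (3); add 3.
Step 6: cheapest edge leaving the tree is 1–8 (5); add 8.
Step 7: cheapest edge leaving the tree is 2–4 (9); add 4.
Step 8: cheapest edge leaving the tree is 5–7 (15); add 5.
The 5th edge added is 1–3.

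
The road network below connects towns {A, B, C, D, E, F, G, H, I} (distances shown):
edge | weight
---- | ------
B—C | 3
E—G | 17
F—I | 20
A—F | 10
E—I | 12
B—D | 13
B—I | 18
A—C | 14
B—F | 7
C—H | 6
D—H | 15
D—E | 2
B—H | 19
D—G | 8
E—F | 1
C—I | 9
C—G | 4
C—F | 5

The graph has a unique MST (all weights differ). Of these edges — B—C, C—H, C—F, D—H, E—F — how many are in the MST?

Kruskal: consider edges lightest-first.
E—F (1): add — endpoints in different components.
D—E (2): add — endpoints in different components.
B—C (3): add — endpoints in different components.
C—G (4): add — endpoints in different components.
C—F (5): add — endpoints in different components.
C—H (6): add — endpoints in different components.
B—F (7): skip — B and F already connected.
D—G (8): skip — D and G already connected.
C—I (9): add — endpoints in different components.
A—F (10): add — endpoints in different components.
MST edge set: {E—F, D—E, B—C, C—G, C—F, C—H, C—I, A—F}.
Of the listed edges, {B—C, C—H, C—F, E—F} are in the MST → 4.

4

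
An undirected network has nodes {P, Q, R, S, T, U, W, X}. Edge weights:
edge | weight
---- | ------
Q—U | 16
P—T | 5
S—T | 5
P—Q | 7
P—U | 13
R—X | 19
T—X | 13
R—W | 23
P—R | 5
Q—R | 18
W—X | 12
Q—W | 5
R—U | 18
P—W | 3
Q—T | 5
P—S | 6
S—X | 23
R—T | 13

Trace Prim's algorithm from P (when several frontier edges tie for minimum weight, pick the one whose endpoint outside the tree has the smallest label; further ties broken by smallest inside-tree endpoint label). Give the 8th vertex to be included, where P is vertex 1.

Grow the tree from P using Prim:
Step 1: cheapest edge leaving the tree is P—W (3); add W.
Step 2: cheapest edge leaving the tree is Q—W (5); add Q.
Step 3: cheapest edge leaving the tree is P—R (5); add R.
Step 4: cheapest edge leaving the tree is P—T (5); add T.
Step 5: cheapest edge leaving the tree is S—T (5); add S.
Step 6: cheapest edge leaving the tree is W—X (12); add X.
Step 7: cheapest edge leaving the tree is P—U (13); add U.
Vertex order: P, W, Q, R, T, S, X, U. The 8th vertex is U.

U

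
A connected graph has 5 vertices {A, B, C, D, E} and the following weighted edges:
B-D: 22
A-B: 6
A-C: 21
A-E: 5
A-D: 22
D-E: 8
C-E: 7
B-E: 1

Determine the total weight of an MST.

21

Sort edges by weight, then run Kruskal:
B-E (1): add — endpoints in different components.
A-E (5): add — endpoints in different components.
A-B (6): skip — A and B already connected.
C-E (7): add — endpoints in different components.
D-E (8): add — endpoints in different components.
MST edges: B-E, A-E, C-E, D-E; total weight 1+5+7+8 = 21.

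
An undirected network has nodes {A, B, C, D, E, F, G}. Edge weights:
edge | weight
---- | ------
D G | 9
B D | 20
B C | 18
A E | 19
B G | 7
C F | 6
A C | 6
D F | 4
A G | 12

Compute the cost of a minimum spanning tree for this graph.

Kruskal's algorithm — process edges by increasing weight (ties by edge label):
D F (4): add — endpoints in different components.
A C (6): add — endpoints in different components.
C F (6): add — endpoints in different components.
B G (7): add — endpoints in different components.
D G (9): add — endpoints in different components.
A G (12): skip — A and G already connected.
B C (18): skip — B and C already connected.
A E (19): add — endpoints in different components.
MST edges: D F, A C, C F, B G, D G, A E; total weight 4+6+6+7+9+19 = 51.

51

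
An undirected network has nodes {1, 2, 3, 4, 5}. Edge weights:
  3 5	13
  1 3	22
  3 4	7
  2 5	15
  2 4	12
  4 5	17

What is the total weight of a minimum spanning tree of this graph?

54

Sort edges by weight, then run Kruskal:
3 4 (7): add — endpoints in different components.
2 4 (12): add — endpoints in different components.
3 5 (13): add — endpoints in different components.
2 5 (15): skip — 2 and 5 already connected.
4 5 (17): skip — 4 and 5 already connected.
1 3 (22): add — endpoints in different components.
MST edges: 3 4, 2 4, 3 5, 1 3; total weight 7+12+13+22 = 54.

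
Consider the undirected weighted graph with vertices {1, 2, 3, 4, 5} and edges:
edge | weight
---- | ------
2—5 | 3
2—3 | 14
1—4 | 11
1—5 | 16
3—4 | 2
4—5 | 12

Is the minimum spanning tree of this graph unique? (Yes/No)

Kruskal's algorithm — process edges by increasing weight (ties by edge label):
3—4 (2): add. Components now {1} {2} {3,4} {5}
2—5 (3): add. Components now {1} {2,5} {3,4}
1—4 (11): add. Components now {1,3,4} {2,5}
4—5 (12): add. Components now {1,2,3,4,5}
Every non-tree edge has weight strictly greater than the heaviest edge on the tree path between its endpoints, so the MST is unique.

Yes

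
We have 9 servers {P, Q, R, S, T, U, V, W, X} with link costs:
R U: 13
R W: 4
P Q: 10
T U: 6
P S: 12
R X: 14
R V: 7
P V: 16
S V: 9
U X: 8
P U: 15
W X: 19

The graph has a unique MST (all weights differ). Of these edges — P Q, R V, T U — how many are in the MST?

3

Sort edges by weight, then run Kruskal:
R W (4): add — endpoints in different components.
T U (6): add — endpoints in different components.
R V (7): add — endpoints in different components.
U X (8): add — endpoints in different components.
S V (9): add — endpoints in different components.
P Q (10): add — endpoints in different components.
P S (12): add — endpoints in different components.
R U (13): add — endpoints in different components.
MST edge set: {R W, T U, R V, U X, S V, P Q, P S, R U}.
Of the listed edges, {P Q, R V, T U} are in the MST → 3.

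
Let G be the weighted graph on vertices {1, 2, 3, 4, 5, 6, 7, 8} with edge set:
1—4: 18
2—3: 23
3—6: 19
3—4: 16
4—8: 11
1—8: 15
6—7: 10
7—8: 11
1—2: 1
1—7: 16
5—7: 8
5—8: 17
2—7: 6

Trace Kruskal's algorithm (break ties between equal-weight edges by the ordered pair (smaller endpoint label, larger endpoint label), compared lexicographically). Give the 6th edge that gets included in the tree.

7-8

Sort edges by weight, then run Kruskal:
1—2 (1): add — endpoints in different components.
2—7 (6): add — endpoints in different components.
5—7 (8): add — endpoints in different components.
6—7 (10): add — endpoints in different components.
4—8 (11): add — endpoints in different components.
7—8 (11): add — endpoints in different components.
1—8 (15): skip — 1 and 8 already connected.
1—7 (16): skip — 1 and 7 already connected.
3—4 (16): add — endpoints in different components.
The 6th edge added is 7—8.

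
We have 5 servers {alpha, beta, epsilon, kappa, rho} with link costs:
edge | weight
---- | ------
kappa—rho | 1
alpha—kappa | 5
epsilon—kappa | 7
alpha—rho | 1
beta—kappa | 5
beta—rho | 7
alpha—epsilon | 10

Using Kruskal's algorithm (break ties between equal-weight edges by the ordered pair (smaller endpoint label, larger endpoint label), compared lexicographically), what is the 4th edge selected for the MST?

Sort edges by weight, then run Kruskal:
alpha—rho (1): add. Components now {epsilon} {alpha,rho} {kappa} {beta}
kappa—rho (1): add. Components now {epsilon} {alpha,kappa,rho} {beta}
alpha—kappa (5): skip — alpha and kappa already connected.
beta—kappa (5): add. Components now {epsilon} {alpha,beta,kappa,rho}
beta—rho (7): skip — rho and beta already connected.
epsilon—kappa (7): add. Components now {alpha,beta,epsilon,kappa,rho}
The 4th edge added is epsilon—kappa.

epsilon-kappa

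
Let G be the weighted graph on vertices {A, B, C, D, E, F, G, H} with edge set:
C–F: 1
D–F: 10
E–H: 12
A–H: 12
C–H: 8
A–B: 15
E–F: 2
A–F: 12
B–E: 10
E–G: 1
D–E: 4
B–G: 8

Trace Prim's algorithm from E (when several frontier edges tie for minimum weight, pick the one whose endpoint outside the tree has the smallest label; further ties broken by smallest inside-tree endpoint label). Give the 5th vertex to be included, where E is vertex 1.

D

Prim's algorithm from E:
Step 1: cheapest edge leaving the tree is E–G (1); add G.
Step 2: cheapest edge leaving the tree is E–F (2); add F.
Step 3: cheapest edge leaving the tree is C–F (1); add C.
Step 4: cheapest edge leaving the tree is D–E (4); add D.
Step 5: cheapest edge leaving the tree is B–G (8); add B.
Step 6: cheapest edge leaving the tree is C–H (8); add H.
Step 7: cheapest edge leaving the tree is A–F (12); add A.
Vertex order: E, G, F, C, D, B, H, A. The 5th vertex is D.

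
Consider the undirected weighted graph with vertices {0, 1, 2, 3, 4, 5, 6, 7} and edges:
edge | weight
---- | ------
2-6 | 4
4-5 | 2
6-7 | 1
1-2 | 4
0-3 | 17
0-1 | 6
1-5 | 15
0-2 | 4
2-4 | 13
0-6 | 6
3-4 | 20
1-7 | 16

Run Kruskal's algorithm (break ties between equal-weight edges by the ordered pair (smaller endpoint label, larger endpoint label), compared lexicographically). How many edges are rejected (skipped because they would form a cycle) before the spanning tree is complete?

4

Sort edges by weight, then run Kruskal:
6-7 (1): add — endpoints in different components.
4-5 (2): add — endpoints in different components.
0-2 (4): add — endpoints in different components.
1-2 (4): add — endpoints in different components.
2-6 (4): add — endpoints in different components.
0-1 (6): skip — 0 and 1 already connected.
0-6 (6): skip — 0 and 6 already connected.
2-4 (13): add — endpoints in different components.
1-5 (15): skip — 1 and 5 already connected.
1-7 (16): skip — 1 and 7 already connected.
0-3 (17): add — endpoints in different components.
Edges rejected before the tree was complete: 4.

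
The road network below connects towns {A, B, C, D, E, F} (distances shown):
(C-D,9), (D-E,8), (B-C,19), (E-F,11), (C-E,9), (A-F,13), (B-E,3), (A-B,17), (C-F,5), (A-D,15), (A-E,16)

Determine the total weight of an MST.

Prim's algorithm from A:
Step 1: cheapest edge leaving the tree is A-F (13); add F.
Step 2: cheapest edge leaving the tree is C-F (5); add C.
Step 3: cheapest edge leaving the tree is C-D (9); add D.
Step 4: cheapest edge leaving the tree is D-E (8); add E.
Step 5: cheapest edge leaving the tree is B-E (3); add B.
MST edges: A-F, C-F, C-D, D-E, B-E; total weight 13+5+9+8+3 = 38.

38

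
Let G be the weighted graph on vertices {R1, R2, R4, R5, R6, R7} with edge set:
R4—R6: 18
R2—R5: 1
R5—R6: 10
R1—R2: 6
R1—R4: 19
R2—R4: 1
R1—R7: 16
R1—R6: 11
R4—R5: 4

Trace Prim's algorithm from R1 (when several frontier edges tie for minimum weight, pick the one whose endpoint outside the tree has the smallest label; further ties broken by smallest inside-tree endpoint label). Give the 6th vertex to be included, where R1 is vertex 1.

Prim's algorithm from R1:
Step 1: frontier [R1—R2 6, R1—R6 11, R1—R7 16, R1—R4 19] → take R1—R2 (6); add R2.
Step 2: frontier [R1—R6 11, R1—R7 16, R1—R4 19, R2—R4 1, R2—R5 1] → take R2—R4 (1); add R4.
Step 3: frontier [R1—R6 11, R1—R7 16, R2—R5 1, R4—R5 4, R4—R6 18] → take R2—R5 (1); add R5.
Step 4: frontier [R1—R6 11, R1—R7 16, R4—R6 18, R5—R6 10] → take R5—R6 (10); add R6.
Step 5: frontier [R1—R7 16] → take R1—R7 (16); add R7.
Vertex order: R1, R2, R4, R5, R6, R7. The 6th vertex is R7.

R7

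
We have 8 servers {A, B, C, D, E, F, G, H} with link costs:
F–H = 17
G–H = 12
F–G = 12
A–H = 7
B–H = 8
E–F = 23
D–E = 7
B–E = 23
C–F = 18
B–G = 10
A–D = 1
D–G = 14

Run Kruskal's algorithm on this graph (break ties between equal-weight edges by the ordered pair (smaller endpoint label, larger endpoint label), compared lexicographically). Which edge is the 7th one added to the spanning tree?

Kruskal: consider edges lightest-first.
A–D (1): add — endpoints in different components.
A–H (7): add — endpoints in different components.
D–E (7): add — endpoints in different components.
B–H (8): add — endpoints in different components.
B–G (10): add — endpoints in different components.
F–G (12): add — endpoints in different components.
G–H (12): skip — G and H already connected.
D–G (14): skip — D and G already connected.
F–H (17): skip — F and H already connected.
C–F (18): add — endpoints in different components.
The 7th edge added is C–F.

C-F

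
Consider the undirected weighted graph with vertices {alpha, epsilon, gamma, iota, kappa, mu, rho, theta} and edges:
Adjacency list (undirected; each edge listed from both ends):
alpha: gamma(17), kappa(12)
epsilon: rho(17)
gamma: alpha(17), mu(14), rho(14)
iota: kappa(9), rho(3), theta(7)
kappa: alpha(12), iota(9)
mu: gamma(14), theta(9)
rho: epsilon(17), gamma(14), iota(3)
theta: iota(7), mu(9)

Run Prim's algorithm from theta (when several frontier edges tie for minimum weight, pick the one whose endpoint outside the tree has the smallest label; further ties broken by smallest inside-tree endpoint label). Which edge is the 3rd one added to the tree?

iota-kappa

Prim, starting at theta.
Step 1: frontier [iota–theta 7, mu–theta 9] → take iota–theta (7); add iota.
Step 2: frontier [iota–rho 3, iota–kappa 9, mu–theta 9] → take iota–rho (3); add rho.
Step 3: frontier [iota–kappa 9, gamma–rho 14, epsilon–rho 17, mu–theta 9] → take iota–kappa (9); add kappa.
Step 4: frontier [alpha–kappa 12, gamma–rho 14, epsilon–rho 17, mu–theta 9] → take mu–theta (9); add mu.
Step 5: frontier [alpha–kappa 12, gamma–mu 14, gamma–rho 14, epsilon–rho 17] → take alpha–kappa (12); add alpha.
Step 6: frontier [alpha–gamma 17, gamma–mu 14, gamma–rho 14, epsilon–rho 17] → take gamma–mu (14); add gamma.
Step 7: frontier [epsilon–rho 17] → take epsilon–rho (17); add epsilon.
The 3rd edge added is iota–kappa.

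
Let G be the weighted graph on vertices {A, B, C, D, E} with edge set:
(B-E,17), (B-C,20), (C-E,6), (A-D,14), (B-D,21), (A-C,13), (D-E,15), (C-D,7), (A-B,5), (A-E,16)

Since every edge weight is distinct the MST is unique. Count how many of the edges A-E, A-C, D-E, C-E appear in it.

Kruskal's algorithm — process edges by increasing weight (ties by edge label):
A-B (5): add — endpoints in different components.
C-E (6): add — endpoints in different components.
C-D (7): add — endpoints in different components.
A-C (13): add — endpoints in different components.
MST edge set: {A-B, C-E, C-D, A-C}.
Of the listed edges, {A-C, C-E} are in the MST → 2.

2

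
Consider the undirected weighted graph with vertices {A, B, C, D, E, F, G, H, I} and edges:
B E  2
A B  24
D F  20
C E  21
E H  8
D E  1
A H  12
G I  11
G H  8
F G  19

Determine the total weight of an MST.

Kruskal's algorithm — process edges by increasing weight (ties by edge label):
D E (1): add — endpoints in different components.
B E (2): add — endpoints in different components.
E H (8): add — endpoints in different components.
G H (8): add — endpoints in different components.
G I (11): add — endpoints in different components.
A H (12): add — endpoints in different components.
F G (19): add — endpoints in different components.
D F (20): skip — D and F already connected.
C E (21): add — endpoints in different components.
MST edges: D E, B E, E H, G H, G I, A H, F G, C E; total weight 1+2+8+8+11+12+19+21 = 82.

82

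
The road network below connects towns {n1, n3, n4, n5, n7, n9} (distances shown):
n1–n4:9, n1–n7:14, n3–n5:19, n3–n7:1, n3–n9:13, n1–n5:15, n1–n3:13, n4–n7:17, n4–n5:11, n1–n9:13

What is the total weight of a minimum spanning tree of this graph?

Prim's algorithm from n7:
Step 1: frontier [n3–n7 1, n1–n7 14, n4–n7 17] → take n3–n7 (1); add n3.
Step 2: frontier [n1–n3 13, n3–n9 13, n3–n5 19, n1–n7 14, n4–n7 17] → take n1–n3 (13); add n1.
Step 3: frontier [n1–n4 9, n1–n9 13, n1–n5 15, n3–n9 13, n3–n5 19, n4–n7 17] → take n1–n4 (9); add n4.
Step 4: frontier [n1–n9 13, n1–n5 15, n3–n9 13, n3–n5 19, n4–n5 11] → take n4–n5 (11); add n5.
Step 5: frontier [n1–n9 13, n3–n9 13] → take n1–n9 (13); add n9.
MST edges: n3–n7, n1–n3, n1–n4, n4–n5, n1–n9; total weight 1+13+9+11+13 = 47.

47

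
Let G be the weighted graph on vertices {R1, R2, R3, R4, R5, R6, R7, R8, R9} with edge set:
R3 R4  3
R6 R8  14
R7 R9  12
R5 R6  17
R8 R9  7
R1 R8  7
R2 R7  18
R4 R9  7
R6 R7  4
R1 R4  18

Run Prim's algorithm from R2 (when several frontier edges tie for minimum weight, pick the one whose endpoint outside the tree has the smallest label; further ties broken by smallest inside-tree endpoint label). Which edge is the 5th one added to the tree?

Prim, starting at R2.
Step 1: cheapest edge leaving the tree is R2 R7 (18); add R7.
Step 2: cheapest edge leaving the tree is R6 R7 (4); add R6.
Step 3: cheapest edge leaving the tree is R7 R9 (12); add R9.
Step 4: cheapest edge leaving the tree is R4 R9 (7); add R4.
Step 5: cheapest edge leaving the tree is R3 R4 (3); add R3.
Step 6: cheapest edge leaving the tree is R8 R9 (7); add R8.
Step 7: cheapest edge leaving the tree is R1 R8 (7); add R1.
Step 8: cheapest edge leaving the tree is R5 R6 (17); add R5.
The 5th edge added is R3 R4.

R3-R4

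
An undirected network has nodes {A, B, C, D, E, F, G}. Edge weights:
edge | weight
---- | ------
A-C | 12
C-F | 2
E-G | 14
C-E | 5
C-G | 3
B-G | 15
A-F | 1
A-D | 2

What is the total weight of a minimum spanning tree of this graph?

28

Kruskal's algorithm — process edges by increasing weight (ties by edge label):
A-F (1): add — endpoints in different components.
A-D (2): add — endpoints in different components.
C-F (2): add — endpoints in different components.
C-G (3): add — endpoints in different components.
C-E (5): add — endpoints in different components.
A-C (12): skip — A and C already connected.
E-G (14): skip — E and G already connected.
B-G (15): add — endpoints in different components.
MST edges: A-F, A-D, C-F, C-G, C-E, B-G; total weight 1+2+2+3+5+15 = 28.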